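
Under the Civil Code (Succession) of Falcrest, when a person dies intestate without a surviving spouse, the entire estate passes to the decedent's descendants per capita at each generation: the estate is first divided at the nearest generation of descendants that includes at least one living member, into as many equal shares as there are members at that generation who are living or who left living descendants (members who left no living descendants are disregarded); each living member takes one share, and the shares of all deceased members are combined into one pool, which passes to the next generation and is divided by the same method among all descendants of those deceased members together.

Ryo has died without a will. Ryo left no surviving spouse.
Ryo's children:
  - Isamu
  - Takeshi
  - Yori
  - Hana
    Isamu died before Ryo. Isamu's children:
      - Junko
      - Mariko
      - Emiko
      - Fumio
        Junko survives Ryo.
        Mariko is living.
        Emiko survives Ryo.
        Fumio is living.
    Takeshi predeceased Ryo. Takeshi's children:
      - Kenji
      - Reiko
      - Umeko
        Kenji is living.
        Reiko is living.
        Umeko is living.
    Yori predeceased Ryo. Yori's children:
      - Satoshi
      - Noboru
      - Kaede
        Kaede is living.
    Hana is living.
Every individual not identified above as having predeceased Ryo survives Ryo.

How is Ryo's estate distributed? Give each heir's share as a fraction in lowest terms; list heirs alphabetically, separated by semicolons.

There is no surviving spouse, so the entire estate passes to Ryo's descendants per capita at each generation.
At generation 1 (Isamu, Takeshi, Yori, Hana) there are 4 shares of (1)/4 = 1/4 each.
Living: Hana — each takes 1/4.
Deceased: Isamu, Takeshi, and Yori. Their combined 3/4 is pooled and carried to generation 2.
At generation 2 (Junko, Mariko, Emiko, Fumio, Kenji, Reiko, Umeko, Satoshi, Noboru, Kaede) there are 10 shares of (3/4)/10 = 3/40 each.
Living: Junko, Mariko, Emiko, Fumio, Kenji, Reiko, Umeko, Satoshi, Noboru, and Kaede — each takes 3/40.

Emiko 3/40; Fumio 3/40; Hana 1/4; Junko 3/40; Kaede 3/40; Kenji 3/40; Mariko 3/40; Noboru 3/40; Reiko 3/40; Satoshi 3/40; Umeko 3/40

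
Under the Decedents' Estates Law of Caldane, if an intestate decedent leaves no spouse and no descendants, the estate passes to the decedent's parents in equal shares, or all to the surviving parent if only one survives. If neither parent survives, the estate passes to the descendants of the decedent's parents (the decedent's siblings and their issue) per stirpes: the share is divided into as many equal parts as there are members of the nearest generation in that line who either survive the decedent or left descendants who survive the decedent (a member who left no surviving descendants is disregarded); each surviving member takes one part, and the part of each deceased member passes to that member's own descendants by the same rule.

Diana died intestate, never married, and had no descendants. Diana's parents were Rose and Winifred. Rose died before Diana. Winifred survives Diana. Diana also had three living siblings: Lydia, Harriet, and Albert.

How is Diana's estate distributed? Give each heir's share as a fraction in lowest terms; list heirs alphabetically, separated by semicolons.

Winifred 1

Only one parent, Winifred, survives, so Winifred takes the entire estate. The siblings take nothing because a surviving parent has priority.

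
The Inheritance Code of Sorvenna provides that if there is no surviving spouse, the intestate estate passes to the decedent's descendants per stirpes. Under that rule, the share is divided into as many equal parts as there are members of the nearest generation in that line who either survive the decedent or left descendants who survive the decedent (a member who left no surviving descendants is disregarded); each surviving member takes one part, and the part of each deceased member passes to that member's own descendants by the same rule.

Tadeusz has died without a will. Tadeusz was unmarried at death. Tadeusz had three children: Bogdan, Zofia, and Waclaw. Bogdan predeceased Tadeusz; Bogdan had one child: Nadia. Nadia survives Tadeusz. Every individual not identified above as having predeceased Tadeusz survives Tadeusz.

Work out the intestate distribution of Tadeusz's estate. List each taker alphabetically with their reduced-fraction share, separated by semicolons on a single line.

There is no surviving spouse, so the entire estate passes to Tadeusz's descendants per stirpes.
The estate is divided into 3 equal shares of 1/3 among Bogdan, Zofia, Waclaw.
Bogdan predeceased; the 1/3 allotted to Bogdan's branch passes to Bogdan's issue by representation.
Nadia is the sole taker at this level and receives the full 1/3.
Zofia is living and takes 1/3.
Waclaw is living and takes 1/3.

Nadia 1/3; Waclaw 1/3; Zofia 1/3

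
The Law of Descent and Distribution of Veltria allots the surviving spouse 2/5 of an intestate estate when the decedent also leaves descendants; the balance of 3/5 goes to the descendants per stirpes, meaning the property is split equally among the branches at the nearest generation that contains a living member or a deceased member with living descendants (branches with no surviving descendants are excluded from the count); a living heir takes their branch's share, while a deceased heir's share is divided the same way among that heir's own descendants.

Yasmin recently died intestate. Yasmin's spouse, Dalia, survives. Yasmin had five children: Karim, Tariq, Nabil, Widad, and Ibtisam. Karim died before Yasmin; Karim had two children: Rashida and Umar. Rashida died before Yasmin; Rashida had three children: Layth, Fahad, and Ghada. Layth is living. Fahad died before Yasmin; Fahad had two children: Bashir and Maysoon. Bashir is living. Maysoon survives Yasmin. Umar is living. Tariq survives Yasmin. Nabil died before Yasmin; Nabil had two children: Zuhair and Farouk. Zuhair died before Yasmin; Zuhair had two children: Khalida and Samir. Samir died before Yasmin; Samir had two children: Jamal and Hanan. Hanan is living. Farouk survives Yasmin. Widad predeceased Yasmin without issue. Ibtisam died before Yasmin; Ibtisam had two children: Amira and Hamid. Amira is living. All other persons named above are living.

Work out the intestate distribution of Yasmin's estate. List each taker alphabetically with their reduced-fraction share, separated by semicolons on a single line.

Dalia, as surviving spouse, takes 2/5.
The remaining 3/5 passes to Yasmin's descendants per stirpes.
Widad left no surviving issue, so that branch lapses and is disregarded.
The 3/5 is divided into 4 equal shares of 3/20 among Karim, Tariq, Nabil, Ibtisam.
Karim predeceased; the 3/20 allotted to Karim's branch passes to Karim's issue by representation.
The 3/20 is divided into 2 equal shares of 3/40 among Rashida, Umar.
Rashida predeceased; the 3/40 allotted to Rashida's branch passes to Rashida's issue by representation.
The 3/40 is divided into 3 equal shares of 1/40 among Layth, Fahad, Ghada.
Layth is living and takes 1/40.
Fahad predeceased; the 1/40 allotted to Fahad's branch passes to Fahad's issue by representation.
The 1/40 is divided into 2 equal shares of 1/80 among Bashir, Maysoon.
Bashir is living and takes 1/80.
Maysoon is living and takes 1/80.
Ghada is living and takes 1/40.
Umar is living and takes 3/40.
Tariq is living and takes 3/20.
Nabil predeceased; the 3/20 allotted to Nabil's branch passes to Nabil's issue by representation.
The 3/20 is divided into 2 equal shares of 3/40 among Zuhair, Farouk.
Zuhair predeceased; the 3/40 allotted to Zuhair's branch passes to Zuhair's issue by representation.
The 3/40 is divided into 2 equal shares of 3/80 among Khalida, Samir.
Khalida is living and takes 3/80.
Samir predeceased; the 3/80 allotted to Samir's branch passes to Samir's issue by representation.
The 3/80 is divided into 2 equal shares of 3/160 among Jamal, Hanan.
Jamal is living and takes 3/160.
Hanan is living and takes 3/160.
Farouk is living and takes 3/40.
Ibtisam predeceased; the 3/20 allotted to Ibtisam's branch passes to Ibtisam's issue by representation.
The 3/20 is divided into 2 equal shares of 3/40 among Amira, Hamid.
Amira is living and takes 3/40.
Hamid is living and takes 3/40.

Amira 3/40; Bashir 1/80; Dalia 2/5; Farouk 3/40; Ghada 1/40; Hamid 3/40; Hanan 3/160; Jamal 3/160; Khalida 3/80; Layth 1/40; Maysoon 1/80; Tariq 3/20; Umar 3/40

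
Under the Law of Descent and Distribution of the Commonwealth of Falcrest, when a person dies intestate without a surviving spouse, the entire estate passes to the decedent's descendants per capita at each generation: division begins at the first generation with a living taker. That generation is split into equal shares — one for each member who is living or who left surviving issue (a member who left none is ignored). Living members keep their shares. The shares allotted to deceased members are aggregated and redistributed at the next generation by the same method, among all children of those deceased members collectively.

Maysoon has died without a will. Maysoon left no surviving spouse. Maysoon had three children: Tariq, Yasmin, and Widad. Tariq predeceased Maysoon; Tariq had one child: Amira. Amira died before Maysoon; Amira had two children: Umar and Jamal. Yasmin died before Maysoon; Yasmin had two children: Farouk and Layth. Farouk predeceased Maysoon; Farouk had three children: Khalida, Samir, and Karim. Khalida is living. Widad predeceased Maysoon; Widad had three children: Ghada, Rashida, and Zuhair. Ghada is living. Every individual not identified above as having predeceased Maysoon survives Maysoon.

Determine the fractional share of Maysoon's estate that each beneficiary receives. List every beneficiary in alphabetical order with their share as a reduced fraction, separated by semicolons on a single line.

There is no surviving spouse, so the entire estate passes to Maysoon's descendants per capita at each generation.
No one at generation 1 (Tariq, Yasmin, Widad) is living; moving to the next generation.
At generation 2 (Amira, Farouk, Layth, Ghada, Rashida, Zuhair) there are 6 shares of (1)/6 = 1/6 each.
Living: Layth, Ghada, Rashida, and Zuhair — each takes 1/6.
Deceased: Amira and Farouk. Their combined 1/3 is pooled and carried to generation 3.
At generation 3 (Umar, Jamal, Khalida, Samir, Karim) there are 5 shares of (1/3)/5 = 1/15 each.
Living: Umar, Jamal, Khalida, Samir, and Karim — each takes 1/15.

Ghada 1/6; Jamal 1/15; Karim 1/15; Khalida 1/15; Layth 1/6; Rashida 1/6; Samir 1/15; Umar 1/15; Zuhair 1/6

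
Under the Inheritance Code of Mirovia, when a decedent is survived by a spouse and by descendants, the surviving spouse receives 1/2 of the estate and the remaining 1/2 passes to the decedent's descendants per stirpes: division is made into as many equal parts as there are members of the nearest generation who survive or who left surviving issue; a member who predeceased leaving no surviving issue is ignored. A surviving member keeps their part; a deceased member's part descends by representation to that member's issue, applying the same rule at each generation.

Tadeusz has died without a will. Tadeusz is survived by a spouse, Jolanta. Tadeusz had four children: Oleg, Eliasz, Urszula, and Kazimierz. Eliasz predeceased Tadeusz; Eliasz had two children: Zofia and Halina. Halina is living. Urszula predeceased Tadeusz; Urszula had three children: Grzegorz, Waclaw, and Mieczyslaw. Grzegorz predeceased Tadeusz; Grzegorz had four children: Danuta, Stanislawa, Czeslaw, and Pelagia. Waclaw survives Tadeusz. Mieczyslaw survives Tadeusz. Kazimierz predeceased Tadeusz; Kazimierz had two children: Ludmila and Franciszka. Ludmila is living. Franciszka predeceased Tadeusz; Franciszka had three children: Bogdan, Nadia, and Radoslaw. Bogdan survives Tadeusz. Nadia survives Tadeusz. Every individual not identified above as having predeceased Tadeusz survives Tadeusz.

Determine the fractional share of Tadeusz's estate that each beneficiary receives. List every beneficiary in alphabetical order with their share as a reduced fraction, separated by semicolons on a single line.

Bogdan 1/48; Czeslaw 1/96; Danuta 1/96; Halina 1/16; Jolanta 1/2; Ludmila 1/16; Mieczyslaw 1/24; Nadia 1/48; Oleg 1/8; Pelagia 1/96; Radoslaw 1/48; Stanislawa 1/96; Waclaw 1/24; Zofia 1/16

Jolanta, as surviving spouse, takes 1/2.
The remaining 1/2 passes to Tadeusz's descendants per stirpes.
The 1/2 is divided into 4 equal shares of 1/8 among Oleg, Eliasz, Urszula, Kazimierz.
Oleg is living and takes 1/8.
Eliasz predeceased; the 1/8 allotted to Eliasz's branch passes to Eliasz's issue by representation.
The 1/8 is divided into 2 equal shares of 1/16 among Zofia, Halina.
Zofia is living and takes 1/16.
Halina is living and takes 1/16.
Urszula predeceased; the 1/8 allotted to Urszula's branch passes to Urszula's issue by representation.
The 1/8 is divided into 3 equal shares of 1/24 among Grzegorz, Waclaw, Mieczyslaw.
Grzegorz predeceased; the 1/24 allotted to Grzegorz's branch passes to Grzegorz's issue by representation.
The 1/24 is divided into 4 equal shares of 1/96 among Danuta, Stanislawa, Czeslaw, Pelagia.
Danuta is living and takes 1/96.
Stanislawa is living and takes 1/96.
Czeslaw is living and takes 1/96.
Pelagia is living and takes 1/96.
Waclaw is living and takes 1/24.
Mieczyslaw is living and takes 1/24.
Kazimierz predeceased; the 1/8 allotted to Kazimierz's branch passes to Kazimierz's issue by representation.
The 1/8 is divided into 2 equal shares of 1/16 among Ludmila, Franciszka.
Ludmila is living and takes 1/16.
Franciszka predeceased; the 1/16 allotted to Franciszka's branch passes to Franciszka's issue by representation.
The 1/16 is divided into 3 equal shares of 1/48 among Bogdan, Nadia, Radoslaw.
Bogdan is living and takes 1/48.
Nadia is living and takes 1/48.
Radoslaw is living and takes 1/48.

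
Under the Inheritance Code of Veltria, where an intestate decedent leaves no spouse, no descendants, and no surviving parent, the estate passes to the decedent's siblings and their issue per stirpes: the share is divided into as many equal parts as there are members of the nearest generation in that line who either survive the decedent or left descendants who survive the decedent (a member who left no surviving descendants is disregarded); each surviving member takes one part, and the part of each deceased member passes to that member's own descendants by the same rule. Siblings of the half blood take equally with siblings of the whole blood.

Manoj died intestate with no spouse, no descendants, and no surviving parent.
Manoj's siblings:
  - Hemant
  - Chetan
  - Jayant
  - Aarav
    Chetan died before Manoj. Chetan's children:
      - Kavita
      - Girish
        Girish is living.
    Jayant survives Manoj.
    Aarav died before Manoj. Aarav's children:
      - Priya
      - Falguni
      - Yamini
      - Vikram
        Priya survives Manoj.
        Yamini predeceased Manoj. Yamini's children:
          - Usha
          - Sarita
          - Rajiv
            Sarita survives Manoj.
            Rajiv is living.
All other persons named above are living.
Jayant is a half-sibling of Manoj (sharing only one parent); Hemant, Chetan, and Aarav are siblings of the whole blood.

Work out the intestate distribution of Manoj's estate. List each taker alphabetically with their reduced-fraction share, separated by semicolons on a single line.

No spouse, descendants, or parent survives, so the estate passes to Manoj's siblings per stirpes.
Half-blood and whole-blood siblings take equally under the stated rule.
The estate is divided into 4 equal shares of 1/4 among Hemant, Chetan, Jayant, Aarav.
Hemant is living and takes 1/4.
Chetan predeceased; the 1/4 allotted to Chetan's branch passes to Chetan's issue by representation.
The 1/4 is divided into 2 equal shares of 1/8 among Kavita, Girish.
Kavita is living and takes 1/8.
Girish is living and takes 1/8.
Jayant is living and takes 1/4.
Aarav predeceased; the 1/4 allotted to Aarav's branch passes to Aarav's issue by representation.
The 1/4 is divided into 4 equal shares of 1/16 among Priya, Falguni, Yamini, Vikram.
Priya is living and takes 1/16.
Falguni is living and takes 1/16.
Yamini predeceased; the 1/16 allotted to Yamini's branch passes to Yamini's issue by representation.
The 1/16 is divided into 3 equal shares of 1/48 among Usha, Sarita, Rajiv.
Usha is living and takes 1/48.
Sarita is living and takes 1/48.
Rajiv is living and takes 1/48.
Vikram is living and takes 1/16.

Falguni 1/16; Girish 1/8; Hemant 1/4; Jayant 1/4; Kavita 1/8; Priya 1/16; Rajiv 1/48; Sarita 1/48; Usha 1/48; Vikram 1/16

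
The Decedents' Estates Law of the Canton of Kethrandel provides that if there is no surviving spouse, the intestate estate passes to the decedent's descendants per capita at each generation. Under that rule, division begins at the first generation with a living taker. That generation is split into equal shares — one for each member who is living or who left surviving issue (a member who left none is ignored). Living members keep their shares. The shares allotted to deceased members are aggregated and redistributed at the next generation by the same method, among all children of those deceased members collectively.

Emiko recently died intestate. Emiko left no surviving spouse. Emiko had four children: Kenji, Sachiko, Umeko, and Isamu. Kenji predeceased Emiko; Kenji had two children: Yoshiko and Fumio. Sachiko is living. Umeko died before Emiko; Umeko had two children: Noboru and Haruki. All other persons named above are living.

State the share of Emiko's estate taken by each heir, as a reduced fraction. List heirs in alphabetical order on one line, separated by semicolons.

Fumio 1/8; Haruki 1/8; Isamu 1/4; Noboru 1/8; Sachiko 1/4; Yoshiko 1/8

There is no surviving spouse, so the entire estate passes to Emiko's descendants per capita at each generation.
At generation 1 (Kenji, Sachiko, Umeko, Isamu) there are 4 shares of (1)/4 = 1/4 each.
Living: Sachiko and Isamu — each takes 1/4.
Deceased: Kenji and Umeko. Their combined 1/2 is pooled and carried to generation 2.
At generation 2 (Yoshiko, Fumio, Noboru, Haruki) there are 4 shares of (1/2)/4 = 1/8 each.
Living: Yoshiko, Fumio, Noboru, and Haruki — each takes 1/8.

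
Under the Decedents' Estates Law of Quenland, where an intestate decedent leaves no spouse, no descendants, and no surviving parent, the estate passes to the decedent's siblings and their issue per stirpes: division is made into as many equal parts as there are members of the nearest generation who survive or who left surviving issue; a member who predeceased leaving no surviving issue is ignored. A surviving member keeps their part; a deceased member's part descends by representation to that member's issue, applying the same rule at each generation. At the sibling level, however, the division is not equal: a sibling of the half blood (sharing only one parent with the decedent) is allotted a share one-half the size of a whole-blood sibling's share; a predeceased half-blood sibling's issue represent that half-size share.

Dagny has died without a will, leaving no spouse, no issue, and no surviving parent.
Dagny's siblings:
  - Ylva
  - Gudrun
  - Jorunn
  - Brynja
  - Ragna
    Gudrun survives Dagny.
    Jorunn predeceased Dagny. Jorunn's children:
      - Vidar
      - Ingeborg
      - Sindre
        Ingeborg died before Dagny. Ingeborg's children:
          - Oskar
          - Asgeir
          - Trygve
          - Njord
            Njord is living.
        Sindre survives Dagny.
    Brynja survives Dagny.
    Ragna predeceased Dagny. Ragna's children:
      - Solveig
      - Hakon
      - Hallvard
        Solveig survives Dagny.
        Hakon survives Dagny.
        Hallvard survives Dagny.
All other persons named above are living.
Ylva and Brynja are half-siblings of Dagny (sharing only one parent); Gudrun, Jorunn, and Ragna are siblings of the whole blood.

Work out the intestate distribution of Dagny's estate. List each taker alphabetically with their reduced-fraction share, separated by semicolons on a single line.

Asgeir 1/48; Brynja 1/8; Gudrun 1/4; Hakon 1/12; Hallvard 1/12; Njord 1/48; Oskar 1/48; Sindre 1/12; Solveig 1/12; Trygve 1/48; Vidar 1/12; Ylva 1/8

No spouse, descendants, or parent survives, so the estate passes to Dagny's siblings per stirpes.
Half-blood siblings count for one-half the weight of whole-blood siblings at the initial division.
Dividing 1 in proportion to weights (total weight 4): Ylva (weight 1/2) → 1/8; Gudrun (weight 1) → 1/4; Jorunn (weight 1) → 1/4; Brynja (weight 1/2) → 1/8; Ragna (weight 1) → 1/4.
Ylva is living and takes 1/8.
Gudrun is living and takes 1/4.
Jorunn predeceased; the 1/4 allotted to Jorunn's branch passes to Jorunn's issue by representation.
The 1/4 is divided into 3 equal shares of 1/12 among Vidar, Ingeborg, Sindre.
Vidar is living and takes 1/12.
Ingeborg predeceased; the 1/12 allotted to Ingeborg's branch passes to Ingeborg's issue by representation.
The 1/12 is divided into 4 equal shares of 1/48 among Oskar, Asgeir, Trygve, Njord.
Oskar is living and takes 1/48.
Asgeir is living and takes 1/48.
Trygve is living and takes 1/48.
Njord is living and takes 1/48.
Sindre is living and takes 1/12.
Brynja is living and takes 1/8.
Ragna predeceased; the 1/4 allotted to Ragna's branch passes to Ragna's issue by representation.
The 1/4 is divided into 3 equal shares of 1/12 among Solveig, Hakon, Hallvard.
Solveig is living and takes 1/12.
Hakon is living and takes 1/12.
Hallvard is living and takes 1/12.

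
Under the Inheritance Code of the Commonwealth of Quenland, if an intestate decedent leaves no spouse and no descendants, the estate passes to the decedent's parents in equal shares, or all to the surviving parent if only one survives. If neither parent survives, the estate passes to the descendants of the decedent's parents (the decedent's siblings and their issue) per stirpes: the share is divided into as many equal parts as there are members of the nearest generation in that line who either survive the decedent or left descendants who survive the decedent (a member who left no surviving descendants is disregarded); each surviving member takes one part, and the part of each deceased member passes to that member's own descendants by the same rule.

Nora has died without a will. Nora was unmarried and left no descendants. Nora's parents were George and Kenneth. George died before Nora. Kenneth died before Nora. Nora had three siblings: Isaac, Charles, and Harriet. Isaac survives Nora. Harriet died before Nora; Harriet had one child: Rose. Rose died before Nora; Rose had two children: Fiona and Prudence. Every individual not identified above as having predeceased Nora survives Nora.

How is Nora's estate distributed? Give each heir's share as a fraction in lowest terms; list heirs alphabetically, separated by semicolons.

Charles 1/3; Fiona 1/6; Isaac 1/3; Prudence 1/6

Neither parent survives and there are no descendants, so the estate passes to Nora's siblings and their issue per stirpes.
The estate is divided into 3 equal shares of 1/3 among Isaac, Charles, Harriet.
Isaac is living and takes 1/3.
Charles is living and takes 1/3.
Harriet predeceased; the 1/3 allotted to Harriet's branch passes to Harriet's issue by representation.
Rose's line is the sole branch at this level, so the full 1/3 passes to Rose's issue by representation.
The 1/3 is divided into 2 equal shares of 1/6 among Fiona, Prudence.
Fiona is living and takes 1/6.
Prudence is living and takes 1/6.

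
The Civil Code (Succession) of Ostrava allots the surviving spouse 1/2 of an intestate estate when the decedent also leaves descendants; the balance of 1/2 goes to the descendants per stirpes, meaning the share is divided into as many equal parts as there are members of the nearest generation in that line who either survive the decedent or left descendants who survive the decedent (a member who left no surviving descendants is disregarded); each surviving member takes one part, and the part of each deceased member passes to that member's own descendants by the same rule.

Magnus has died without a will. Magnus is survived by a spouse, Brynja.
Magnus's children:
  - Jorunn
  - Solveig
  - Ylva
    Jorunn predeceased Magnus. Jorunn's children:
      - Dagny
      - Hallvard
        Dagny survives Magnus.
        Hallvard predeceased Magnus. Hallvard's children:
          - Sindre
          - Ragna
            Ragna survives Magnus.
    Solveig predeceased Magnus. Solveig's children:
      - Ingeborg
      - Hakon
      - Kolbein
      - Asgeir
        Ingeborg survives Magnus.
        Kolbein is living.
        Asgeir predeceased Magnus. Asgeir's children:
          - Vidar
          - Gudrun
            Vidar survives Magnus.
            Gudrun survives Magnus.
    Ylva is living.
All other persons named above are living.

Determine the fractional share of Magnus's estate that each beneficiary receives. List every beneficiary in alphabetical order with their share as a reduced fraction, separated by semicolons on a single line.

Brynja, as surviving spouse, takes 1/2.
The remaining 1/2 passes to Magnus's descendants per stirpes.
The 1/2 is divided into 3 equal shares of 1/6 among Jorunn, Solveig, Ylva.
Jorunn predeceased; the 1/6 allotted to Jorunn's branch passes to Jorunn's issue by representation.
The 1/6 is divided into 2 equal shares of 1/12 among Dagny, Hallvard.
Dagny is living and takes 1/12.
Hallvard predeceased; the 1/12 allotted to Hallvard's branch passes to Hallvard's issue by representation.
The 1/12 is divided into 2 equal shares of 1/24 among Sindre, Ragna.
Sindre is living and takes 1/24.
Ragna is living and takes 1/24.
Solveig predeceased; the 1/6 allotted to Solveig's branch passes to Solveig's issue by representation.
The 1/6 is divided into 4 equal shares of 1/24 among Ingeborg, Hakon, Kolbein, Asgeir.
Ingeborg is living and takes 1/24.
Hakon is living and takes 1/24.
Kolbein is living and takes 1/24.
Asgeir predeceased; the 1/24 allotted to Asgeir's branch passes to Asgeir's issue by representation.
The 1/24 is divided into 2 equal shares of 1/48 among Vidar, Gudrun.
Vidar is living and takes 1/48.
Gudrun is living and takes 1/48.
Ylva is living and takes 1/6.

Brynja 1/2; Dagny 1/12; Gudrun 1/48; Hakon 1/24; Ingeborg 1/24; Kolbein 1/24; Ragna 1/24; Sindre 1/24; Vidar 1/48; Ylva 1/6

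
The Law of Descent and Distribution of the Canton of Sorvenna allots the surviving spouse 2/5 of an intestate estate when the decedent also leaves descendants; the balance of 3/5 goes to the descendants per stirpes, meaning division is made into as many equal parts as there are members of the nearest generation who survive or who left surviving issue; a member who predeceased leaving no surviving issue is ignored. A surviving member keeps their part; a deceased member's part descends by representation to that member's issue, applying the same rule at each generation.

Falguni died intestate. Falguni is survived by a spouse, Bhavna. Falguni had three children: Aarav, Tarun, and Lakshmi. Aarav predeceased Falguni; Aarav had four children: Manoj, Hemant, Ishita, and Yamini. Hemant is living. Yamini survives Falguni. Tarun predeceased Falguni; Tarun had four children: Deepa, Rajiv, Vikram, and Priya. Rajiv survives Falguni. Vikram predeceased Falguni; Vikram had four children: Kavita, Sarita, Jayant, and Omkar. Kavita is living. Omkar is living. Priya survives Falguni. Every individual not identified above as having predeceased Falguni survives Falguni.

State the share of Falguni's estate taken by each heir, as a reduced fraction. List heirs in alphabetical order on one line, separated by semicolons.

Bhavna 2/5; Deepa 1/20; Hemant 1/20; Ishita 1/20; Jayant 1/80; Kavita 1/80; Lakshmi 1/5; Manoj 1/20; Omkar 1/80; Priya 1/20; Rajiv 1/20; Sarita 1/80; Yamini 1/20

Bhavna, as surviving spouse, takes 2/5.
The remaining 3/5 passes to Falguni's descendants per stirpes.
The 3/5 is divided into 3 equal shares of 1/5 among Aarav, Tarun, Lakshmi.
Aarav predeceased; the 1/5 allotted to Aarav's branch passes to Aarav's issue by representation.
The 1/5 is divided into 4 equal shares of 1/20 among Manoj, Hemant, Ishita, Yamini.
Manoj is living and takes 1/20.
Hemant is living and takes 1/20.
Ishita is living and takes 1/20.
Yamini is living and takes 1/20.
Tarun predeceased; the 1/5 allotted to Tarun's branch passes to Tarun's issue by representation.
The 1/5 is divided into 4 equal shares of 1/20 among Deepa, Rajiv, Vikram, Priya.
Deepa is living and takes 1/20.
Rajiv is living and takes 1/20.
Vikram predeceased; the 1/20 allotted to Vikram's branch passes to Vikram's issue by representation.
The 1/20 is divided into 4 equal shares of 1/80 among Kavita, Sarita, Jayant, Omkar.
Kavita is living and takes 1/80.
Sarita is living and takes 1/80.
Jayant is living and takes 1/80.
Omkar is living and takes 1/80.
Priya is living and takes 1/20.
Lakshmi is living and takes 1/5.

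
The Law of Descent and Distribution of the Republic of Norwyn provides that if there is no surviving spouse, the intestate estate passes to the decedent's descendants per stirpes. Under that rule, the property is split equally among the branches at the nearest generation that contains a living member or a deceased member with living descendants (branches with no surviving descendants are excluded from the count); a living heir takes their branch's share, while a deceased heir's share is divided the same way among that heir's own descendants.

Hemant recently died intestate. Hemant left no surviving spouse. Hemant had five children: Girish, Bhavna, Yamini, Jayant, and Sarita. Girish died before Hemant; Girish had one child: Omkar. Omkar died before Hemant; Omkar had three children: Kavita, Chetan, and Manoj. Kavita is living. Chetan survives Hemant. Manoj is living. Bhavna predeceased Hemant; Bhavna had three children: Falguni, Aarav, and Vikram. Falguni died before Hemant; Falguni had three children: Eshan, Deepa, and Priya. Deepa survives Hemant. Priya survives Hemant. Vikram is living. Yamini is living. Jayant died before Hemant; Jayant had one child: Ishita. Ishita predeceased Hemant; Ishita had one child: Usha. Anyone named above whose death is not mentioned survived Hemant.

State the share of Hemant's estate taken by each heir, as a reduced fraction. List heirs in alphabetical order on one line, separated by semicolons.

There is no surviving spouse, so the entire estate passes to Hemant's descendants per stirpes.
The estate is divided into 5 equal shares of 1/5 among Girish, Bhavna, Yamini, Jayant, Sarita.
Girish predeceased; the 1/5 allotted to Girish's branch passes to Girish's issue by representation.
Omkar's line is the sole branch at this level, so the full 1/5 passes to Omkar's issue by representation.
The 1/5 is divided into 3 equal shares of 1/15 among Kavita, Chetan, Manoj.
Kavita is living and takes 1/15.
Chetan is living and takes 1/15.
Manoj is living and takes 1/15.
Bhavna predeceased; the 1/5 allotted to Bhavna's branch passes to Bhavna's issue by representation.
The 1/5 is divided into 3 equal shares of 1/15 among Falguni, Aarav, Vikram.
Falguni predeceased; the 1/15 allotted to Falguni's branch passes to Falguni's issue by representation.
The 1/15 is divided into 3 equal shares of 1/45 among Eshan, Deepa, Priya.
Eshan is living and takes 1/45.
Deepa is living and takes 1/45.
Priya is living and takes 1/45.
Aarav is living and takes 1/15.
Vikram is living and takes 1/15.
Yamini is living and takes 1/5.
Jayant predeceased; the 1/5 allotted to Jayant's branch passes to Jayant's issue by representation.
Ishita's line is the sole branch at this level, so the full 1/5 passes to Ishita's issue by representation.
Usha is the sole taker at this level and receives the full 1/5.
Sarita is living and takes 1/5.

Aarav 1/15; Chetan 1/15; Deepa 1/45; Eshan 1/45; Kavita 1/15; Manoj 1/15; Priya 1/45; Sarita 1/5; Usha 1/5; Vikram 1/15; Yamini 1/5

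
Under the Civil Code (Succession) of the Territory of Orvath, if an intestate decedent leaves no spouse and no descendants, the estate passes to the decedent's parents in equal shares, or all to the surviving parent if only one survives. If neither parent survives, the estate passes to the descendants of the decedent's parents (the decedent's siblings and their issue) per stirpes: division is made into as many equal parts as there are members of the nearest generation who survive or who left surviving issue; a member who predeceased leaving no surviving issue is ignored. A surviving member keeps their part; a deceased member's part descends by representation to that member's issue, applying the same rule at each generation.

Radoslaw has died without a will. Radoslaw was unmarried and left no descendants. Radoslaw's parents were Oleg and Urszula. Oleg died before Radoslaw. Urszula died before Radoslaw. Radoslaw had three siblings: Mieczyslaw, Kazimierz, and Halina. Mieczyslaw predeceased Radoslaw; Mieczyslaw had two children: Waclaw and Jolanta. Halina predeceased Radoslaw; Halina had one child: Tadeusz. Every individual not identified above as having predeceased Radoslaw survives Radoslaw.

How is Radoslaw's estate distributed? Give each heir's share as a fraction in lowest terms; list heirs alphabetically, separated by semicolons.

Neither parent survives and there are no descendants, so the estate passes to Radoslaw's siblings and their issue per stirpes.
The estate is divided into 3 equal shares of 1/3 among Mieczyslaw, Kazimierz, Halina.
Mieczyslaw predeceased; the 1/3 allotted to Mieczyslaw's branch passes to Mieczyslaw's issue by representation.
The 1/3 is divided into 2 equal shares of 1/6 among Waclaw, Jolanta.
Waclaw is living and takes 1/6.
Jolanta is living and takes 1/6.
Kazimierz is living and takes 1/3.
Halina predeceased; the 1/3 allotted to Halina's branch passes to Halina's issue by representation.
Tadeusz is the sole taker at this level and receives the full 1/3.

Jolanta 1/6; Kazimierz 1/3; Tadeusz 1/3; Waclaw 1/6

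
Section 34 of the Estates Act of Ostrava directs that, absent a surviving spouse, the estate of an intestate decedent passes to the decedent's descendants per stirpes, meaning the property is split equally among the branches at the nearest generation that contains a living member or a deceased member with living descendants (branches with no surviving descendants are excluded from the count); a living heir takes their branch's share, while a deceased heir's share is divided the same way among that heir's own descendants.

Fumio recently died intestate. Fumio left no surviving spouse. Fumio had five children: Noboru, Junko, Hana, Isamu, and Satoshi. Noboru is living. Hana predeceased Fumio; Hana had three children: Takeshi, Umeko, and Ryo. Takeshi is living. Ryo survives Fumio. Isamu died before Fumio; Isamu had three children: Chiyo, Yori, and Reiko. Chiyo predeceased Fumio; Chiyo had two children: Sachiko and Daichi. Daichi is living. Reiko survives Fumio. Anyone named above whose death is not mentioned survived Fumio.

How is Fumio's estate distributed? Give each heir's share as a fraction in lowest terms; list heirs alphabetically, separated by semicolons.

Daichi 1/30; Junko 1/5; Noboru 1/5; Reiko 1/15; Ryo 1/15; Sachiko 1/30; Satoshi 1/5; Takeshi 1/15; Umeko 1/15; Yori 1/15

There is no surviving spouse, so the entire estate passes to Fumio's descendants per stirpes.
The estate is divided into 5 equal shares of 1/5 among Noboru, Junko, Hana, Isamu, Satoshi.
Noboru is living and takes 1/5.
Junko is living and takes 1/5.
Hana predeceased; the 1/5 allotted to Hana's branch passes to Hana's issue by representation.
The 1/5 is divided into 3 equal shares of 1/15 among Takeshi, Umeko, Ryo.
Takeshi is living and takes 1/15.
Umeko is living and takes 1/15.
Ryo is living and takes 1/15.
Isamu predeceased; the 1/5 allotted to Isamu's branch passes to Isamu's issue by representation.
The 1/5 is divided into 3 equal shares of 1/15 among Chiyo, Yori, Reiko.
Chiyo predeceased; the 1/15 allotted to Chiyo's branch passes to Chiyo's issue by representation.
The 1/15 is divided into 2 equal shares of 1/30 among Sachiko, Daichi.
Sachiko is living and takes 1/30.
Daichi is living and takes 1/30.
Yori is living and takes 1/15.
Reiko is living and takes 1/15.
Satoshi is living and takes 1/5.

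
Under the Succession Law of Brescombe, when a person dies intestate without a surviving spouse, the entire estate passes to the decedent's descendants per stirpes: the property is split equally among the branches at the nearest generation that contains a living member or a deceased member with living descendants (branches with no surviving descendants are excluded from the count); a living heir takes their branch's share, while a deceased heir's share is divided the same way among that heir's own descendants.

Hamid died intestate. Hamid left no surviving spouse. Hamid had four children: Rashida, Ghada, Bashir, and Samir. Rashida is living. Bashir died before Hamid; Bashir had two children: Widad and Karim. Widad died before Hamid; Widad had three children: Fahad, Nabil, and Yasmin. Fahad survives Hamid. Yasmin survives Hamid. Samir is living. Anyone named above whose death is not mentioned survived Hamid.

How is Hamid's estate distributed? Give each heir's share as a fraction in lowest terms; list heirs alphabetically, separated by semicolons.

There is no surviving spouse, so the entire estate passes to Hamid's descendants per stirpes.
The estate is divided into 4 equal shares of 1/4 among Rashida, Ghada, Bashir, Samir.
Rashida is living and takes 1/4.
Ghada is living and takes 1/4.
Bashir predeceased; the 1/4 allotted to Bashir's branch passes to Bashir's issue by representation.
The 1/4 is divided into 2 equal shares of 1/8 among Widad, Karim.
Widad predeceased; the 1/8 allotted to Widad's branch passes to Widad's issue by representation.
The 1/8 is divided into 3 equal shares of 1/24 among Fahad, Nabil, Yasmin.
Fahad is living and takes 1/24.
Nabil is living and takes 1/24.
Yasmin is living and takes 1/24.
Karim is living and takes 1/8.
Samir is living and takes 1/4.

Fahad 1/24; Ghada 1/4; Karim 1/8; Nabil 1/24; Rashida 1/4; Samir 1/4; Yasmin 1/24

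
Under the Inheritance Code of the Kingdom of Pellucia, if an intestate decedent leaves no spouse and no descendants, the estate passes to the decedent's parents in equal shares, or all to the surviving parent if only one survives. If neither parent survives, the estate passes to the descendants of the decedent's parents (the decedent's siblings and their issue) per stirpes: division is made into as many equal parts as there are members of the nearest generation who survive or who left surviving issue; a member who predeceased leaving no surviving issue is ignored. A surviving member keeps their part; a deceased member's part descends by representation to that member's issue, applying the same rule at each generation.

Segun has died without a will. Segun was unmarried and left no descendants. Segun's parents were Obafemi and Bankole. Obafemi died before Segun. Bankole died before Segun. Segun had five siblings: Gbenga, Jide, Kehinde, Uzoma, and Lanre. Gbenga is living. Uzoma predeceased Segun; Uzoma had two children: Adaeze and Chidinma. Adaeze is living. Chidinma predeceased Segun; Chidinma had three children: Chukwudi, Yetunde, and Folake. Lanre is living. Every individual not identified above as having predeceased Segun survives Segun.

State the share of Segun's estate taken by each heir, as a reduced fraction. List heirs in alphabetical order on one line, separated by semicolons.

Adaeze 1/10; Chukwudi 1/30; Folake 1/30; Gbenga 1/5; Jide 1/5; Kehinde 1/5; Lanre 1/5; Yetunde 1/30

Neither parent survives and there are no descendants, so the estate passes to Segun's siblings and their issue per stirpes.
The estate is divided into 5 equal shares of 1/5 among Gbenga, Jide, Kehinde, Uzoma, Lanre.
Gbenga is living and takes 1/5.
Jide is living and takes 1/5.
Kehinde is living and takes 1/5.
Uzoma predeceased; the 1/5 allotted to Uzoma's branch passes to Uzoma's issue by representation.
The 1/5 is divided into 2 equal shares of 1/10 among Adaeze, Chidinma.
Adaeze is living and takes 1/10.
Chidinma predeceased; the 1/10 allotted to Chidinma's branch passes to Chidinma's issue by representation.
The 1/10 is divided into 3 equal shares of 1/30 among Chukwudi, Yetunde, Folake.
Chukwudi is living and takes 1/30.
Yetunde is living and takes 1/30.
Folake is living and takes 1/30.
Lanre is living and takes 1/5.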